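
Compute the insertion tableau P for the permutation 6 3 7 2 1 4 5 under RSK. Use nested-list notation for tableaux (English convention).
P = [[1, 4, 5], [2, 7], [3], [6]]

Insert 6: appended to row 1. P = [[6]].
Insert 3: 3 bumps 6 from row 1; 6 starts row 2. P = [[3], [6]].
Insert 7: appended to row 1. P = [[3, 7], [6]].
Insert 2: 2 bumps 3 from row 1; 3 bumps 6 from row 2; 6 starts row 3. P = [[2, 7], [3], [6]].
Insert 1: 1 bumps 2 from row 1; 2 bumps 3 from row 2; 3 bumps 6 from row 3; 6 starts row 4. P = [[1, 7], [2], [3], [6]].
Insert 4: 4 bumps 7 from row 1; 7 appends to row 2. P = [[1, 4], [2, 7], [3], [6]].
Insert 5: appended to row 1. P = [[1, 4, 5], [2, 7], [3], [6]].

So P = [[1, 4, 5], [2, 7], [3], [6]].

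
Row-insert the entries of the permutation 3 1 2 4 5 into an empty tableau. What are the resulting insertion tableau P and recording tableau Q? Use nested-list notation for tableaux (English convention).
Insert each entry of the permutation into P by Schensted row insertion, recording in Q the position of each new cell.

Insert 3: appended to row 1. P = [[3]].
Insert 1: 1 bumps 3 from row 1; 3 starts row 2. P = [[1], [3]].
Insert 2: appended to row 1. P = [[1, 2], [3]].
Insert 4: appended to row 1. P = [[1, 2, 4], [3]].
Insert 5: appended to row 1. P = [[1, 2, 4, 5], [3]].

So P = [[1, 2, 4, 5], [3]], Q = [[1, 3, 4, 5], [2]].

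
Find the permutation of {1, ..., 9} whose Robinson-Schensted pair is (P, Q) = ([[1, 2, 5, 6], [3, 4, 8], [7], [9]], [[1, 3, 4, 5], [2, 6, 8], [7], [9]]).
Reverse the RSK construction: for i from n down to 1, find the cell of Q containing i, remove the entry at that cell from P, and reverse-bump it up through P; the value ejected from row 1 is w(i).

Step i=9: Q has 9 at row 4, column 1; remove 9 from row 4 of P and reverse-bump: 9 enters row 3 and ejects 7; 7 enters row 2 and ejects 4; 4 enters row 1 and ejects 2. So w(9) = 2. P is now [[1, 4, 5, 6], [3, 7, 8], [9]].
Step i=8: Q has 8 at row 2, column 3; remove 8 from row 2 of P and reverse-bump: 8 enters row 1 and ejects 6. So w(8) = 6. P is now [[1, 4, 5, 8], [3, 7], [9]].
Step i=7: Q has 7 at row 3, column 1; remove 9 from row 3 of P and reverse-bump: 9 enters row 2 and ejects 7; 7 enters row 1 and ejects 5. So w(7) = 5. P is now [[1, 4, 7, 8], [3, 9]].
Step i=6: Q has 6 at row 2, column 2; remove 9 from row 2 of P and reverse-bump: 9 enters row 1 and ejects 8. So w(6) = 8. P is now [[1, 4, 7, 9], [3]].
Step i=5: Q has 5 at row 1, column 4; remove that cell from P, ejecting 9. So w(5) = 9. P is now [[1, 4, 7], [3]].
Step i=4: Q has 4 at row 1, column 3; remove that cell from P, ejecting 7. So w(4) = 7. P is now [[1, 4], [3]].
Step i=3: Q has 3 at row 1, column 2; remove that cell from P, ejecting 4. So w(3) = 4. P is now [[1], [3]].
Step i=2: Q has 2 at row 2, column 1; remove 3 from row 2 of P and reverse-bump: 3 enters row 1 and ejects 1. So w(2) = 1. P is now [[3]].
Step i=1: Q has 1 at row 1, column 1; remove that cell from P, ejecting 3. So w(1) = 3. P is now [].

So w = 3 1 4 7 9 8 5 6 2.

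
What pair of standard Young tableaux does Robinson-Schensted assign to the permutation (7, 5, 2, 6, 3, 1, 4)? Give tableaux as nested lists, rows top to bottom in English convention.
P = [[1, 3, 4], [2, 6], [5], [7]], Q = [[1, 4, 7], [2, 5], [3], [6]]

Insert each entry of the permutation into P by Schensted row insertion, recording in Q the position of each new cell.

Insert 7: appended to row 1. P = [[7]], Q = [[1]].
Insert 5: 5 bumps 7 from row 1; 7 starts row 2. P = [[5], [7]], Q = [[1], [2]].
Insert 2: 2 bumps 5 from row 1; 5 bumps 7 from row 2; 7 starts row 3. P = [[2], [5], [7]], Q = [[1], [2], [3]].
Insert 6: appended to row 1. P = [[2, 6], [5], [7]], Q = [[1, 4], [2], [3]].
Insert 3: 3 bumps 6 from row 1; 6 appends to row 2. P = [[2, 3], [5, 6], [7]], Q = [[1, 4], [2, 5], [3]].
Insert 1: 1 bumps 2 from row 1; 2 bumps 5 from row 2; 5 bumps 7 from row 3; 7 starts row 4. P = [[1, 3], [2, 6], [5], [7]], Q = [[1, 4], [2, 5], [3], [6]].
Insert 4: appended to row 1. P = [[1, 3, 4], [2, 6], [5], [7]], Q = [[1, 4, 7], [2, 5], [3], [6]].

So P = [[1, 3, 4], [2, 6], [5], [7]], Q = [[1, 4, 7], [2, 5], [3], [6]].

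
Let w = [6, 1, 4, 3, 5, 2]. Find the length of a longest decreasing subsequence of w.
4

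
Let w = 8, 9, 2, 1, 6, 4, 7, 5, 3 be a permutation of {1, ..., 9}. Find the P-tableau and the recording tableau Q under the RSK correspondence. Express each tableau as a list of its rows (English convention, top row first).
Insert each entry of the permutation into P by Schensted row insertion, recording in Q the position of each new cell.

After inserting 8: P = [[8]].
After inserting 9: P = [[8, 9]].
After inserting 2: P = [[2, 9], [8]].
After inserting 1: P = [[1, 9], [2], [8]].
After inserting 6: P = [[1, 6], [2, 9], [8]].
After inserting 4: P = [[1, 4], [2, 6], [8, 9]].
After inserting 7: P = [[1, 4, 7], [2, 6], [8, 9]].
After inserting 5: P = [[1, 4, 5], [2, 6, 7], [8, 9]].
After inserting 3: P = [[1, 3, 5], [2, 4, 7], [6, 9], [8]].

So P = [[1, 3, 5], [2, 4, 7], [6, 9], [8]], Q = [[1, 2, 7], [3, 5, 8], [4, 6], [9]].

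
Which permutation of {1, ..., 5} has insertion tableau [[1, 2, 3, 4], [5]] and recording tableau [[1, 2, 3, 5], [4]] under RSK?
1 2 5 3 4

Reverse the RSK construction: for i from n down to 1, find the cell of Q containing i, remove the entry at that cell from P, and reverse-bump it up through P; the value ejected from row 1 is w(i).

Step i=5: Q has 5 at row 1, column 4; remove that cell from P, ejecting 4. So w(5) = 4. P is now [[1, 2, 3], [5]].
Step i=4: Q has 4 at row 2, column 1; remove 5 from row 2 of P and reverse-bump: 5 enters row 1 and ejects 3. So w(4) = 3. P is now [[1, 2, 5]].
Step i=3: Q has 3 at row 1, column 3; remove that cell from P, ejecting 5. So w(3) = 5. P is now [[1, 2]].
Step i=2: Q has 2 at row 1, column 2; remove that cell from P, ejecting 2. So w(2) = 2. P is now [[1]].
Step i=1: Q has 1 at row 1, column 1; remove that cell from P, ejecting 1. So w(1) = 1. P is now [].

So w = 1 2 5 3 4.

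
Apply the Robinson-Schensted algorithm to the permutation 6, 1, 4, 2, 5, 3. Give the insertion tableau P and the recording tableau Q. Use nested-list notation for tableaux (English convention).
Insert each entry of the permutation into P by Schensted row insertion, recording in Q the position of each new cell.

Insert 6: appended to row 1. P = [[6]].
Insert 1: 1 bumps 6 from row 1; 6 starts row 2. P = [[1], [6]].
Insert 4: appended to row 1. P = [[1, 4], [6]].
Insert 2: 2 bumps 4 from row 1; 4 bumps 6 from row 2; 6 starts row 3. P = [[1, 2], [4], [6]].
Insert 5: appended to row 1. P = [[1, 2, 5], [4], [6]].
Insert 3: 3 bumps 5 from row 1; 5 appends to row 2. P = [[1, 2, 3], [4, 5], [6]].

So P = [[1, 2, 3], [4, 5], [6]], Q = [[1, 3, 5], [2, 6], [4]].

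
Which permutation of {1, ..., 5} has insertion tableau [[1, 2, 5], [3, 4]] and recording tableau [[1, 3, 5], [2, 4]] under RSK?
3 1 4 2 5

Reverse RSK: for i = n, n-1, ..., 1, locate i in Q, remove the corresponding corner cell from P, and reverse-bump its entry up through P; the value ejected from row 1 is w(i).

So w = 3 1 4 2 5.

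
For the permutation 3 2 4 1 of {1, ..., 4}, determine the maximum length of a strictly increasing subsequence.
2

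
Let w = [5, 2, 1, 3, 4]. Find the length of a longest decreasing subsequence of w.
3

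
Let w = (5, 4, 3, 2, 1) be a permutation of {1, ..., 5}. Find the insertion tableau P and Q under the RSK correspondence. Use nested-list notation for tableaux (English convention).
Insert each entry of the permutation into P by Schensted row insertion, recording in Q the position of each new cell.

Insert 5: appended to row 1. P = [[5]], Q = [[1]].
Insert 4: 4 bumps 5 from row 1; 5 starts row 2. P = [[4], [5]], Q = [[1], [2]].
Insert 3: 3 bumps 4 from row 1; 4 bumps 5 from row 2; 5 starts row 3. P = [[3], [4], [5]], Q = [[1], [2], [3]].
Insert 2: 2 bumps 3 from row 1; 3 bumps 4 from row 2; 4 bumps 5 from row 3; 5 starts row 4. P = [[2], [3], [4], [5]], Q = [[1], [2], [3], [4]].
Insert 1: 1 bumps 2 from row 1; 2 bumps 3 from row 2; 3 bumps 4 from row 3; 4 bumps 5 from row 4; 5 starts row 5. P = [[1], [2], [3], [4], [5]], Q = [[1], [2], [3], [4], [5]].

So P = [[1], [2], [3], [4], [5]], Q = [[1], [2], [3], [4], [5]].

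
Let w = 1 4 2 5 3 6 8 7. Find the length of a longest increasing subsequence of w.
5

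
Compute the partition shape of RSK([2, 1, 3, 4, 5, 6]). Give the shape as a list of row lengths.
Row-insert each entry into an empty tableau.

After inserting 2: P = [[2]].
After inserting 1: P = [[1], [2]].
After inserting 3: P = [[1, 3], [2]].
After inserting 4: P = [[1, 3, 4], [2]].
After inserting 5: P = [[1, 3, 4, 5], [2]].
After inserting 6: P = [[1, 3, 4, 5, 6], [2]].

The final insertion tableau P = [[1, 3, 4, 5, 6], [2]] has shape [5, 1].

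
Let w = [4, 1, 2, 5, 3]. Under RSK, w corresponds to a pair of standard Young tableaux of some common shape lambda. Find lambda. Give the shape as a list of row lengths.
RSK row insertion gives P = [[1, 2, 3], [4, 5]], which has shape [3, 2].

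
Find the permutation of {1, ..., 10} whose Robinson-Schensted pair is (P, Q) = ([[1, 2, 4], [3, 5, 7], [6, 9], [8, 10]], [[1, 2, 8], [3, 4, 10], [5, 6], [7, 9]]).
Reverse the RSK construction: for i from n down to 1, find the cell of Q containing i, remove the entry at that cell from P, and reverse-bump it up through P; the value ejected from row 1 is w(i).

Step i=10: Q has 10 at row 2, column 3; remove 7 from row 2 of P and reverse-bump: 7 enters row 1 and ejects 4. So w(10) = 4. P is now [[1, 2, 7], [3, 5], [6, 9], [8, 10]].
Step i=9: Q has 9 at row 4, column 2; remove 10 from row 4 of P and reverse-bump: 10 enters row 3 and ejects 9; 9 enters row 2 and ejects 5; 5 enters row 1 and ejects 2. So w(9) = 2. P is now [[1, 5, 7], [3, 9], [6, 10], [8]].
Step i=8: Q has 8 at row 1, column 3; remove that cell from P, ejecting 7. So w(8) = 7. P is now [[1, 5], [3, 9], [6, 10], [8]].
Step i=7: Q has 7 at row 4, column 1; remove 8 from row 4 of P and reverse-bump: 8 enters row 3 and ejects 6; 6 enters row 2 and ejects 3; 3 enters row 1 and ejects 1. So w(7) = 1. P is now [[3, 5], [6, 9], [8, 10]].
Step i=6: Q has 6 at row 3, column 2; remove 10 from row 3 of P and reverse-bump: 10 enters row 2 and ejects 9; 9 enters row 1 and ejects 5. So w(6) = 5. P is now [[3, 9], [6, 10], [8]].
Step i=5: Q has 5 at row 3, column 1; remove 8 from row 3 of P and reverse-bump: 8 enters row 2 and ejects 6; 6 enters row 1 and ejects 3. So w(5) = 3. P is now [[6, 9], [8, 10]].
Step i=4: Q has 4 at row 2, column 2; remove 10 from row 2 of P and reverse-bump: 10 enters row 1 and ejects 9. So w(4) = 9. P is now [[6, 10], [8]].
Step i=3: Q has 3 at row 2, column 1; remove 8 from row 2 of P and reverse-bump: 8 enters row 1 and ejects 6. So w(3) = 6. P is now [[8, 10]].
Step i=2: Q has 2 at row 1, column 2; remove that cell from P, ejecting 10. So w(2) = 10. P is now [[8]].
Step i=1: Q has 1 at row 1, column 1; remove that cell from P, ejecting 8. So w(1) = 8. P is now [].

So w = 8 10 6 9 3 5 1 7 2 4.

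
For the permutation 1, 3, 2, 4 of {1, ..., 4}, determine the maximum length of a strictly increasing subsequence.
3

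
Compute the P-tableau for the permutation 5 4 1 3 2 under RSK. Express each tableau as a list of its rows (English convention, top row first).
Insert 5: appended to row 1. P = [[5]].
Insert 4: 4 bumps 5 from row 1; 5 starts row 2. P = [[4], [5]].
Insert 1: 1 bumps 4 from row 1; 4 bumps 5 from row 2; 5 starts row 3. P = [[1], [4], [5]].
Insert 3: appended to row 1. P = [[1, 3], [4], [5]].
Insert 2: 2 bumps 3 from row 1; 3 bumps 4 from row 2; 4 bumps 5 from row 3; 5 starts row 4. P = [[1, 2], [3], [4], [5]].

So P = [[1, 2], [3], [4], [5]].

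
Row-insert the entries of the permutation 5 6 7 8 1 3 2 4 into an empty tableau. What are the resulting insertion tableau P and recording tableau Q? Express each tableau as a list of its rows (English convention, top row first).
Insert each entry of the permutation into P by Schensted row insertion, recording in Q the position of each new cell.

Insert 5: appended to row 1. P = [[5]], Q = [[1]].
Insert 6: appended to row 1. P = [[5, 6]], Q = [[1, 2]].
Insert 7: appended to row 1. P = [[5, 6, 7]], Q = [[1, 2, 3]].
Insert 8: appended to row 1. P = [[5, 6, 7, 8]], Q = [[1, 2, 3, 4]].
Insert 1: 1 bumps 5 from row 1; 5 starts row 2. P = [[1, 6, 7, 8], [5]], Q = [[1, 2, 3, 4], [5]].
Insert 3: 3 bumps 6 from row 1; 6 appends to row 2. P = [[1, 3, 7, 8], [5, 6]], Q = [[1, 2, 3, 4], [5, 6]].
Insert 2: 2 bumps 3 from row 1; 3 bumps 5 from row 2; 5 starts row 3. P = [[1, 2, 7, 8], [3, 6], [5]], Q = [[1, 2, 3, 4], [5, 6], [7]].
Insert 4: 4 bumps 7 from row 1; 7 appends to row 2. P = [[1, 2, 4, 8], [3, 6, 7], [5]], Q = [[1, 2, 3, 4], [5, 6, 8], [7]].

So P = [[1, 2, 4, 8], [3, 6, 7], [5]], Q = [[1, 2, 3, 4], [5, 6, 8], [7]].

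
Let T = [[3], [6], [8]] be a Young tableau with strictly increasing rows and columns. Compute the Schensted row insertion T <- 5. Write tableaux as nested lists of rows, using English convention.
[[3, 5], [6], [8]]

5 is larger than every entry of row 1, so it is appended to row 1. The new tableau is [[3, 5], [6], [8]].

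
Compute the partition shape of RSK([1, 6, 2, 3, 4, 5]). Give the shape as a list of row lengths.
[5, 1]

RSK row insertion gives P = [[1, 2, 3, 4, 5], [6]], which has shape [5, 1].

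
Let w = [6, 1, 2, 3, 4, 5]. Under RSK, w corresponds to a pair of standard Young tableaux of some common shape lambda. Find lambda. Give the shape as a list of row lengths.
[5, 1]

Row-insert each entry into an empty tableau.

After inserting 6: P = [[6]].
After inserting 1: P = [[1], [6]].
After inserting 2: P = [[1, 2], [6]].
After inserting 3: P = [[1, 2, 3], [6]].
After inserting 4: P = [[1, 2, 3, 4], [6]].
After inserting 5: P = [[1, 2, 3, 4, 5], [6]].

The final insertion tableau P = [[1, 2, 3, 4, 5], [6]] has shape [5, 1].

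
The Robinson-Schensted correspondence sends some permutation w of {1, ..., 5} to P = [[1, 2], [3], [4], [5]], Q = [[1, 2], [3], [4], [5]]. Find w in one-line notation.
1 5 4 3 2

Reverse the RSK construction: for i from n down to 1, find the cell of Q containing i, remove the entry at that cell from P, and reverse-bump it up through P; the value ejected from row 1 is w(i).

Step i=5: Q has 5 at row 4, column 1; remove 5 from row 4 of P and reverse-bump: 5 enters row 3 and ejects 4; 4 enters row 2 and ejects 3; 3 enters row 1 and ejects 2. So w(5) = 2. P is now [[1, 3], [4], [5]].
Step i=4: Q has 4 at row 3, column 1; remove 5 from row 3 of P and reverse-bump: 5 enters row 2 and ejects 4; 4 enters row 1 and ejects 3. So w(4) = 3. P is now [[1, 4], [5]].
Step i=3: Q has 3 at row 2, column 1; remove 5 from row 2 of P and reverse-bump: 5 enters row 1 and ejects 4. So w(3) = 4. P is now [[1, 5]].
Step i=2: Q has 2 at row 1, column 2; remove that cell from P, ejecting 5. So w(2) = 5. P is now [[1]].
Step i=1: Q has 1 at row 1, column 1; remove that cell from P, ejecting 1. So w(1) = 1. P is now [].

So w = 1 5 4 3 2.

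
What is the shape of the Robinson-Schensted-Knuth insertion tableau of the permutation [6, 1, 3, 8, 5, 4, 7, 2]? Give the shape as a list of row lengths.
Row-insert each entry into an empty tableau.

After inserting 6: P = [[6]].
After inserting 1: P = [[1], [6]].
After inserting 3: P = [[1, 3], [6]].
After inserting 8: P = [[1, 3, 8], [6]].
After inserting 5: P = [[1, 3, 5], [6, 8]].
After inserting 4: P = [[1, 3, 4], [5, 8], [6]].
After inserting 7: P = [[1, 3, 4, 7], [5, 8], [6]].
After inserting 2: P = [[1, 2, 4, 7], [3, 8], [5], [6]].

The final insertion tableau P = [[1, 2, 4, 7], [3, 8], [5], [6]] has shape [4, 2, 1, 1].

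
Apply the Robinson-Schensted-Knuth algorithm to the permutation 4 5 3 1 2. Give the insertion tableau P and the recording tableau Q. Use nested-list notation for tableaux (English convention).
P = [[1, 2], [3, 5], [4]], Q = [[1, 2], [3, 5], [4]]

Insert each entry of the permutation into P by Schensted row insertion, recording in Q the position of each new cell.

After inserting 4: P = [[4]].
After inserting 5: P = [[4, 5]].
After inserting 3: P = [[3, 5], [4]].
After inserting 1: P = [[1, 5], [3], [4]].
After inserting 2: P = [[1, 2], [3, 5], [4]].

So P = [[1, 2], [3, 5], [4]], Q = [[1, 2], [3, 5], [4]].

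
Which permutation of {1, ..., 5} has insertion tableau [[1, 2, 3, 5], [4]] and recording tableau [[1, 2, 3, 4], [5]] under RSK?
Reverse RSK: for i = n, n-1, ..., 1, locate i in Q, remove the corresponding corner cell from P, and reverse-bump its entry up through P; the value ejected from row 1 is w(i).

So w = 1 2 4 5 3.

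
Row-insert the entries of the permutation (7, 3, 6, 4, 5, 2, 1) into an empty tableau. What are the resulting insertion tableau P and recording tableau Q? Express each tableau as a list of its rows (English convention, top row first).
P = [[1, 4, 5], [2], [3], [6], [7]], Q = [[1, 3, 5], [2], [4], [6], [7]]

Insert each entry of the permutation into P by Schensted row insertion, recording in Q the position of each new cell.

After inserting 7: P = [[7]].
After inserting 3: P = [[3], [7]].
After inserting 6: P = [[3, 6], [7]].
After inserting 4: P = [[3, 4], [6], [7]].
After inserting 5: P = [[3, 4, 5], [6], [7]].
After inserting 2: P = [[2, 4, 5], [3], [6], [7]].
After inserting 1: P = [[1, 4, 5], [2], [3], [6], [7]].

So P = [[1, 4, 5], [2], [3], [6], [7]], Q = [[1, 3, 5], [2], [4], [6], [7]].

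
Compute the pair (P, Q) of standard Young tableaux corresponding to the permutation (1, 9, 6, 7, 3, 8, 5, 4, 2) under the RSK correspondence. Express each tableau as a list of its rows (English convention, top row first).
Insert each entry of the permutation into P by Schensted row insertion, recording in Q the position of each new cell.

Insert 1: appended to row 1. P = [[1]].
Insert 9: appended to row 1. P = [[1, 9]].
Insert 6: 6 bumps 9 from row 1; 9 starts row 2. P = [[1, 6], [9]].
Insert 7: appended to row 1. P = [[1, 6, 7], [9]].
Insert 3: 3 bumps 6 from row 1; 6 bumps 9 from row 2; 9 starts row 3. P = [[1, 3, 7], [6], [9]].
Insert 8: appended to row 1. P = [[1, 3, 7, 8], [6], [9]].
Insert 5: 5 bumps 7 from row 1; 7 appends to row 2. P = [[1, 3, 5, 8], [6, 7], [9]].
Insert 4: 4 bumps 5 from row 1; 5 bumps 6 from row 2; 6 bumps 9 from row 3; 9 starts row 4. P = [[1, 3, 4, 8], [5, 7], [6], [9]].
Insert 2: 2 bumps 3 from row 1; 3 bumps 5 from row 2; 5 bumps 6 from row 3; 6 bumps 9 from row 4; 9 starts row 5. P = [[1, 2, 4, 8], [3, 7], [5], [6], [9]].

So P = [[1, 2, 4, 8], [3, 7], [5], [6], [9]], Q = [[1, 2, 4, 6], [3, 7], [5], [8], [9]].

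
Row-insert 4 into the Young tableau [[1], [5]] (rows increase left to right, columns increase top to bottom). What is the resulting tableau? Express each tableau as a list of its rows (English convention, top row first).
[[1, 4], [5]]

4 is larger than every entry of row 1, so it is appended to row 1. The new tableau is [[1, 4], [5]].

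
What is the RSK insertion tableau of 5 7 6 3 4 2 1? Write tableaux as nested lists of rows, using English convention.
Insert 5: appended to row 1. P = [[5]].
Insert 7: appended to row 1. P = [[5, 7]].
Insert 6: 6 bumps 7 from row 1; 7 starts row 2. P = [[5, 6], [7]].
Insert 3: 3 bumps 5 from row 1; 5 bumps 7 from row 2; 7 starts row 3. P = [[3, 6], [5], [7]].
Insert 4: 4 bumps 6 from row 1; 6 appends to row 2. P = [[3, 4], [5, 6], [7]].
Insert 2: 2 bumps 3 from row 1; 3 bumps 5 from row 2; 5 bumps 7 from row 3; 7 starts row 4. P = [[2, 4], [3, 6], [5], [7]].
Insert 1: 1 bumps 2 from row 1; 2 bumps 3 from row 2; 3 bumps 5 from row 3; 5 bumps 7 from row 4; 7 starts row 5. P = [[1, 4], [2, 6], [3], [5], [7]].

So P = [[1, 4], [2, 6], [3], [5], [7]].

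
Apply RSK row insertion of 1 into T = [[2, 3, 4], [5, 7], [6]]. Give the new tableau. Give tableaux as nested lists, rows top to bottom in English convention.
[[1, 3, 4], [2, 7], [5], [6]]

In row 1, 1 replaces 2 (the leftmost entry greater than 1); 2 is bumped to row 2. In row 2, 2 replaces 5 (the leftmost entry greater than 2); 5 is bumped to row 3. In row 3, 5 replaces 6 (the leftmost entry greater than 5); 6 is bumped to row 4. 6 starts a new row 4. The new tableau is [[1, 3, 4], [2, 7], [5], [6]].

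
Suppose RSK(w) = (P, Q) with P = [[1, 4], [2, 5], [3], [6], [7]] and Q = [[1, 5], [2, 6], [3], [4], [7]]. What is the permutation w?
7 6 3 2 5 4 1

Reverse the RSK construction: for i from n down to 1, find the cell of Q containing i, remove the entry at that cell from P, and reverse-bump it up through P; the value ejected from row 1 is w(i).

Step i=7: Q has 7 at row 5, column 1; remove 7 from row 5 of P and reverse-bump: 7 enters row 4 and ejects 6; 6 enters row 3 and ejects 3; 3 enters row 2 and ejects 2; 2 enters row 1 and ejects 1. So w(7) = 1. P is now [[2, 4], [3, 5], [6], [7]].
Step i=6: Q has 6 at row 2, column 2; remove 5 from row 2 of P and reverse-bump: 5 enters row 1 and ejects 4. So w(6) = 4. P is now [[2, 5], [3], [6], [7]].
Step i=5: Q has 5 at row 1, column 2; remove that cell from P, ejecting 5. So w(5) = 5. P is now [[2], [3], [6], [7]].
Step i=4: Q has 4 at row 4, column 1; remove 7 from row 4 of P and reverse-bump: 7 enters row 3 and ejects 6; 6 enters row 2 and ejects 3; 3 enters row 1 and ejects 2. So w(4) = 2. P is now [[3], [6], [7]].
Step i=3: Q has 3 at row 3, column 1; remove 7 from row 3 of P and reverse-bump: 7 enters row 2 and ejects 6; 6 enters row 1 and ejects 3. So w(3) = 3. P is now [[6], [7]].
Step i=2: Q has 2 at row 2, column 1; remove 7 from row 2 of P and reverse-bump: 7 enters row 1 and ejects 6. So w(2) = 6. P is now [[7]].
Step i=1: Q has 1 at row 1, column 1; remove that cell from P, ejecting 7. So w(1) = 7. P is now [].

So w = 7 6 3 2 5 4 1.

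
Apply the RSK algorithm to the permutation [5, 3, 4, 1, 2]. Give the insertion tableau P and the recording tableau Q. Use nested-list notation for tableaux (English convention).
Insert each entry of the permutation into P by Schensted row insertion, recording in Q the position of each new cell.

After inserting 5: P = [[5]].
After inserting 3: P = [[3], [5]].
After inserting 4: P = [[3, 4], [5]].
After inserting 1: P = [[1, 4], [3], [5]].
After inserting 2: P = [[1, 2], [3, 4], [5]].

So P = [[1, 2], [3, 4], [5]], Q = [[1, 3], [2, 5], [4]].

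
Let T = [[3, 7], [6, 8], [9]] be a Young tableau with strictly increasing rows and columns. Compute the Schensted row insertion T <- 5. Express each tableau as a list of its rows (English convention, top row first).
In row 1, 5 replaces 7 (the leftmost entry greater than 5); 7 is bumped to row 2. In row 2, 7 replaces 8 (the leftmost entry greater than 7); 8 is bumped to row 3. In row 3, 8 replaces 9 (the leftmost entry greater than 8); 9 is bumped to row 4. 9 starts a new row 4. The new tableau is [[3, 5], [6, 7], [8], [9]].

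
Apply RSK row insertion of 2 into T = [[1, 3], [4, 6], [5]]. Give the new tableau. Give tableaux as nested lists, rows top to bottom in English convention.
In row 1, 2 replaces 3 (the leftmost entry greater than 2); 3 is bumped to row 2. In row 2, 3 replaces 4 (the leftmost entry greater than 3); 4 is bumped to row 3. In row 3, 4 replaces 5 (the leftmost entry greater than 4); 5 is bumped to row 4. 5 starts a new row 4. The new tableau is [[1, 2], [3, 6], [4], [5]].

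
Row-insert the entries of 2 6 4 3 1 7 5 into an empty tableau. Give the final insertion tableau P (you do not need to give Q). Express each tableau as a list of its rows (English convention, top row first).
After inserting 2: P = [[2]].
After inserting 6: P = [[2, 6]].
After inserting 4: P = [[2, 4], [6]].
After inserting 3: P = [[2, 3], [4], [6]].
After inserting 1: P = [[1, 3], [2], [4], [6]].
After inserting 7: P = [[1, 3, 7], [2], [4], [6]].
After inserting 5: P = [[1, 3, 5], [2, 7], [4], [6]].

So P = [[1, 3, 5], [2, 7], [4], [6]].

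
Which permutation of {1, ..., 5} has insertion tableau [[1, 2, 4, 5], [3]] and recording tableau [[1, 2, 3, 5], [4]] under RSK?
1 3 4 2 5

Reverse the RSK construction: for i from n down to 1, find the cell of Q containing i, remove the entry at that cell from P, and reverse-bump it up through P; the value ejected from row 1 is w(i).

Step i=5: Q has 5 at row 1, column 4; remove that cell from P, ejecting 5. So w(5) = 5. P is now [[1, 2, 4], [3]].
Step i=4: Q has 4 at row 2, column 1; remove 3 from row 2 of P and reverse-bump: 3 enters row 1 and ejects 2. So w(4) = 2. P is now [[1, 3, 4]].
Step i=3: Q has 3 at row 1, column 3; remove that cell from P, ejecting 4. So w(3) = 4. P is now [[1, 3]].
Step i=2: Q has 2 at row 1, column 2; remove that cell from P, ejecting 3. So w(2) = 3. P is now [[1]].
Step i=1: Q has 1 at row 1, column 1; remove that cell from P, ejecting 1. So w(1) = 1. P is now [].

So w = 1 3 4 2 5.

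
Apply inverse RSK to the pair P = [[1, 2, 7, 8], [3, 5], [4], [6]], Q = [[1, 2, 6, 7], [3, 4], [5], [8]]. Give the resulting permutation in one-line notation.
4 6 1 5 3 7 8 2

Reverse the RSK construction: for i from n down to 1, find the cell of Q containing i, remove the entry at that cell from P, and reverse-bump it up through P; the value ejected from row 1 is w(i).

Step i=8: Q has 8 at row 4, column 1; remove 6 from row 4 of P and reverse-bump: 6 enters row 3 and ejects 4; 4 enters row 2 and ejects 3; 3 enters row 1 and ejects 2. So w(8) = 2. P is now [[1, 3, 7, 8], [4, 5], [6]].
Step i=7: Q has 7 at row 1, column 4; remove that cell from P, ejecting 8. So w(7) = 8. P is now [[1, 3, 7], [4, 5], [6]].
Step i=6: Q has 6 at row 1, column 3; remove that cell from P, ejecting 7. So w(6) = 7. P is now [[1, 3], [4, 5], [6]].
Step i=5: Q has 5 at row 3, column 1; remove 6 from row 3 of P and reverse-bump: 6 enters row 2 and ejects 5; 5 enters row 1 and ejects 3. So w(5) = 3. P is now [[1, 5], [4, 6]].
Step i=4: Q has 4 at row 2, column 2; remove 6 from row 2 of P and reverse-bump: 6 enters row 1 and ejects 5. So w(4) = 5. P is now [[1, 6], [4]].
Step i=3: Q has 3 at row 2, column 1; remove 4 from row 2 of P and reverse-bump: 4 enters row 1 and ejects 1. So w(3) = 1. P is now [[4, 6]].
Step i=2: Q has 2 at row 1, column 2; remove that cell from P, ejecting 6. So w(2) = 6. P is now [[4]].
Step i=1: Q has 1 at row 1, column 1; remove that cell from P, ejecting 4. So w(1) = 4. P is now [].

So w = 4 6 1 5 3 7 8 2.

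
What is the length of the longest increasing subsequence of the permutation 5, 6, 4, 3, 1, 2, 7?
3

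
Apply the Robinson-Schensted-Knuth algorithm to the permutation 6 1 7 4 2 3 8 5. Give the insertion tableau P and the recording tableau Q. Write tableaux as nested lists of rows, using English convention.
Insert each entry of the permutation into P by Schensted row insertion, recording in Q the position of each new cell.

Insert 6: appended to row 1. P = [[6]], Q = [[1]].
Insert 1: 1 bumps 6 from row 1; 6 starts row 2. P = [[1], [6]], Q = [[1], [2]].
Insert 7: appended to row 1. P = [[1, 7], [6]], Q = [[1, 3], [2]].
Insert 4: 4 bumps 7 from row 1; 7 appends to row 2. P = [[1, 4], [6, 7]], Q = [[1, 3], [2, 4]].
Insert 2: 2 bumps 4 from row 1; 4 bumps 6 from row 2; 6 starts row 3. P = [[1, 2], [4, 7], [6]], Q = [[1, 3], [2, 4], [5]].
Insert 3: appended to row 1. P = [[1, 2, 3], [4, 7], [6]], Q = [[1, 3, 6], [2, 4], [5]].
Insert 8: appended to row 1. P = [[1, 2, 3, 8], [4, 7], [6]], Q = [[1, 3, 6, 7], [2, 4], [5]].
Insert 5: 5 bumps 8 from row 1; 8 appends to row 2. P = [[1, 2, 3, 5], [4, 7, 8], [6]], Q = [[1, 3, 6, 7], [2, 4, 8], [5]].

So P = [[1, 2, 3, 5], [4, 7, 8], [6]], Q = [[1, 3, 6, 7], [2, 4, 8], [5]].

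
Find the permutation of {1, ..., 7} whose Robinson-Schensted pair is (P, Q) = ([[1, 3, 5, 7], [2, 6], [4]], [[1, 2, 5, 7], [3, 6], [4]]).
2 4 3 1 6 5 7

Reverse the RSK construction: for i from n down to 1, find the cell of Q containing i, remove the entry at that cell from P, and reverse-bump it up through P; the value ejected from row 1 is w(i).

Step i=7: Q has 7 at row 1, column 4; remove that cell from P, ejecting 7. So w(7) = 7. P is now [[1, 3, 5], [2, 6], [4]].
Step i=6: Q has 6 at row 2, column 2; remove 6 from row 2 of P and reverse-bump: 6 enters row 1 and ejects 5. So w(6) = 5. P is now [[1, 3, 6], [2], [4]].
Step i=5: Q has 5 at row 1, column 3; remove that cell from P, ejecting 6. So w(5) = 6. P is now [[1, 3], [2], [4]].
Step i=4: Q has 4 at row 3, column 1; remove 4 from row 3 of P and reverse-bump: 4 enters row 2 and ejects 2; 2 enters row 1 and ejects 1. So w(4) = 1. P is now [[2, 3], [4]].
Step i=3: Q has 3 at row 2, column 1; remove 4 from row 2 of P and reverse-bump: 4 enters row 1 and ejects 3. So w(3) = 3. P is now [[2, 4]].
Step i=2: Q has 2 at row 1, column 2; remove that cell from P, ejecting 4. So w(2) = 4. P is now [[2]].
Step i=1: Q has 1 at row 1, column 1; remove that cell from P, ejecting 2. So w(1) = 2. P is now [].

So w = 2 4 3 1 6 5 7.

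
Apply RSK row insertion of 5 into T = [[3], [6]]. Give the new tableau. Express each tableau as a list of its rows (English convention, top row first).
5 is larger than every entry of row 1, so it is appended to row 1. The new tableau is [[3, 5], [6]].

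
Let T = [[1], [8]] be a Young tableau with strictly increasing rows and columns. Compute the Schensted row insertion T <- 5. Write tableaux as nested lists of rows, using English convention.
[[1, 5], [8]]

5 is larger than every entry of row 1, so it is appended to row 1. The new tableau is [[1, 5], [8]].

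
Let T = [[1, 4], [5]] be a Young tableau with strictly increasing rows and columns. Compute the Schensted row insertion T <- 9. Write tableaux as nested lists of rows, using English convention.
[[1, 4, 9], [5]]

9 is larger than every entry of row 1, so it is appended to row 1. The new tableau is [[1, 4, 9], [5]].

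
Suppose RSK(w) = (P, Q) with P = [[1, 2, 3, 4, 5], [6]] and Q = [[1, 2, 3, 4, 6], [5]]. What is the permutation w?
Reverse RSK: for i = n, n-1, ..., 1, locate i in Q, remove the corresponding corner cell from P, and reverse-bump its entry up through P; the value ejected from row 1 is w(i).

So w = 1 2 3 6 4 5.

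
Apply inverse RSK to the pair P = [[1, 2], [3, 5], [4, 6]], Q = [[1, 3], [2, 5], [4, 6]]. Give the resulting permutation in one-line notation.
4 3 6 1 5 2

Reverse the RSK construction: for i from n down to 1, find the cell of Q containing i, remove the entry at that cell from P, and reverse-bump it up through P; the value ejected from row 1 is w(i).

Step i=6: Q has 6 at row 3, column 2; remove 6 from row 3 of P and reverse-bump: 6 enters row 2 and ejects 5; 5 enters row 1 and ejects 2. So w(6) = 2. P is now [[1, 5], [3, 6], [4]].
Step i=5: Q has 5 at row 2, column 2; remove 6 from row 2 of P and reverse-bump: 6 enters row 1 and ejects 5. So w(5) = 5. P is now [[1, 6], [3], [4]].
Step i=4: Q has 4 at row 3, column 1; remove 4 from row 3 of P and reverse-bump: 4 enters row 2 and ejects 3; 3 enters row 1 and ejects 1. So w(4) = 1. P is now [[3, 6], [4]].
Step i=3: Q has 3 at row 1, column 2; remove that cell from P, ejecting 6. So w(3) = 6. P is now [[3], [4]].
Step i=2: Q has 2 at row 2, column 1; remove 4 from row 2 of P and reverse-bump: 4 enters row 1 and ejects 3. So w(2) = 3. P is now [[4]].
Step i=1: Q has 1 at row 1, column 1; remove that cell from P, ejecting 4. So w(1) = 4. P is now [].

So w = 4 3 6 1 5 2.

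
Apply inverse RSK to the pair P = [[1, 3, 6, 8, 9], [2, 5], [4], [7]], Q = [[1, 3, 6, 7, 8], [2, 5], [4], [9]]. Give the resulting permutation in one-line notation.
7 4 5 2 3 6 8 9 1

Reverse the RSK construction: for i from n down to 1, find the cell of Q containing i, remove the entry at that cell from P, and reverse-bump it up through P; the value ejected from row 1 is w(i).

Step i=9: Q has 9 at row 4, column 1; remove 7 from row 4 of P and reverse-bump: 7 enters row 3 and ejects 4; 4 enters row 2 and ejects 2; 2 enters row 1 and ejects 1. So w(9) = 1. P is now [[2, 3, 6, 8, 9], [4, 5], [7]].
Step i=8: Q has 8 at row 1, column 5; remove that cell from P, ejecting 9. So w(8) = 9. P is now [[2, 3, 6, 8], [4, 5], [7]].
Step i=7: Q has 7 at row 1, column 4; remove that cell from P, ejecting 8. So w(7) = 8. P is now [[2, 3, 6], [4, 5], [7]].
Step i=6: Q has 6 at row 1, column 3; remove that cell from P, ejecting 6. So w(6) = 6. P is now [[2, 3], [4, 5], [7]].
Step i=5: Q has 5 at row 2, column 2; remove 5 from row 2 of P and reverse-bump: 5 enters row 1 and ejects 3. So w(5) = 3. P is now [[2, 5], [4], [7]].
Step i=4: Q has 4 at row 3, column 1; remove 7 from row 3 of P and reverse-bump: 7 enters row 2 and ejects 4; 4 enters row 1 and ejects 2. So w(4) = 2. P is now [[4, 5], [7]].
Step i=3: Q has 3 at row 1, column 2; remove that cell from P, ejecting 5. So w(3) = 5. P is now [[4], [7]].
Step i=2: Q has 2 at row 2, column 1; remove 7 from row 2 of P and reverse-bump: 7 enters row 1 and ejects 4. So w(2) = 4. P is now [[7]].
Step i=1: Q has 1 at row 1, column 1; remove that cell from P, ejecting 7. So w(1) = 7. P is now [].

So w = 7 4 5 2 3 6 8 9 1.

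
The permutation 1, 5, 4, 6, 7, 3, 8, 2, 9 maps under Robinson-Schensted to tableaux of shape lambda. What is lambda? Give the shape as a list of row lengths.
Row-insert each entry into an empty tableau.

After inserting 1: P = [[1]].
After inserting 5: P = [[1, 5]].
After inserting 4: P = [[1, 4], [5]].
After inserting 6: P = [[1, 4, 6], [5]].
After inserting 7: P = [[1, 4, 6, 7], [5]].
After inserting 3: P = [[1, 3, 6, 7], [4], [5]].
After inserting 8: P = [[1, 3, 6, 7, 8], [4], [5]].
After inserting 2: P = [[1, 2, 6, 7, 8], [3], [4], [5]].
After inserting 9: P = [[1, 2, 6, 7, 8, 9], [3], [4], [5]].

The final insertion tableau P = [[1, 2, 6, 7, 8, 9], [3], [4], [5]] has shape [6, 1, 1, 1].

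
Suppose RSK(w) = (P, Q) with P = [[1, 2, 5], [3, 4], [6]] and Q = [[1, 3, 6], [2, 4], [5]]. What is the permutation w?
Reverse RSK: for i = n, n-1, ..., 1, locate i in Q, remove the corresponding corner cell from P, and reverse-bump its entry up through P; the value ejected from row 1 is w(i).

So w = 3 1 6 4 2 5.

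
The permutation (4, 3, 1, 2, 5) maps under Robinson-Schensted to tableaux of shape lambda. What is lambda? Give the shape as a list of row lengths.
Row-insert each entry into an empty tableau.

After inserting 4: P = [[4]].
After inserting 3: P = [[3], [4]].
After inserting 1: P = [[1], [3], [4]].
After inserting 2: P = [[1, 2], [3], [4]].
After inserting 5: P = [[1, 2, 5], [3], [4]].

The final insertion tableau P = [[1, 2, 5], [3], [4]] has shape [3, 1, 1].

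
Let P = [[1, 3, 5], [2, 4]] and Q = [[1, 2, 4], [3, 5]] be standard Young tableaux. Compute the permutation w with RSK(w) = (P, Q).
Reverse the RSK construction: for i from n down to 1, find the cell of Q containing i, remove the entry at that cell from P, and reverse-bump it up through P; the value ejected from row 1 is w(i).

Step i=5: Q has 5 at row 2, column 2; remove 4 from row 2 of P and reverse-bump: 4 enters row 1 and ejects 3. So w(5) = 3. P is now [[1, 4, 5], [2]].
Step i=4: Q has 4 at row 1, column 3; remove that cell from P, ejecting 5. So w(4) = 5. P is now [[1, 4], [2]].
Step i=3: Q has 3 at row 2, column 1; remove 2 from row 2 of P and reverse-bump: 2 enters row 1 and ejects 1. So w(3) = 1. P is now [[2, 4]].
Step i=2: Q has 2 at row 1, column 2; remove that cell from P, ejecting 4. So w(2) = 4. P is now [[2]].
Step i=1: Q has 1 at row 1, column 1; remove that cell from P, ejecting 2. So w(1) = 2. P is now [].

So w = 2 4 1 5 3.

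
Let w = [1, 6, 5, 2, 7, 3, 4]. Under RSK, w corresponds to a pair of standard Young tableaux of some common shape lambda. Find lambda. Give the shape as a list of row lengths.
[4, 2, 1]

Row-insert each entry into an empty tableau.

After inserting 1: P = [[1]].
After inserting 6: P = [[1, 6]].
After inserting 5: P = [[1, 5], [6]].
After inserting 2: P = [[1, 2], [5], [6]].
After inserting 7: P = [[1, 2, 7], [5], [6]].
After inserting 3: P = [[1, 2, 3], [5, 7], [6]].
After inserting 4: P = [[1, 2, 3, 4], [5, 7], [6]].

The final insertion tableau P = [[1, 2, 3, 4], [5, 7], [6]] has shape [4, 2, 1].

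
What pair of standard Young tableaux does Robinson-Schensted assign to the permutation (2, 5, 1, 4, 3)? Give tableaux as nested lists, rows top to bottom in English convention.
Insert each entry of the permutation into P by Schensted row insertion, recording in Q the position of each new cell.

Insert 2: appended to row 1. P = [[2]], Q = [[1]].
Insert 5: appended to row 1. P = [[2, 5]], Q = [[1, 2]].
Insert 1: 1 bumps 2 from row 1; 2 starts row 2. P = [[1, 5], [2]], Q = [[1, 2], [3]].
Insert 4: 4 bumps 5 from row 1; 5 appends to row 2. P = [[1, 4], [2, 5]], Q = [[1, 2], [3, 4]].
Insert 3: 3 bumps 4 from row 1; 4 bumps 5 from row 2; 5 starts row 3. P = [[1, 3], [2, 4], [5]], Q = [[1, 2], [3, 4], [5]].

So P = [[1, 3], [2, 4], [5]], Q = [[1, 2], [3, 4], [5]].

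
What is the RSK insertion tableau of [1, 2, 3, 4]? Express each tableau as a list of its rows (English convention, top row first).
P = [[1, 2, 3, 4]]

After inserting 1: P = [[1]].
After inserting 2: P = [[1, 2]].
After inserting 3: P = [[1, 2, 3]].
After inserting 4: P = [[1, 2, 3, 4]].

So P = [[1, 2, 3, 4]].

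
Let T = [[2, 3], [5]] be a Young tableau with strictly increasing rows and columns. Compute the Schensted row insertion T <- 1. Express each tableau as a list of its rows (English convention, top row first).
[[1, 3], [2], [5]]

In row 1, 1 replaces 2 (the leftmost entry greater than 1); 2 is bumped to row 2. In row 2, 2 replaces 5 (the leftmost entry greater than 2); 5 is bumped to row 3. 5 starts a new row 3. The new tableau is [[1, 3], [2], [5]].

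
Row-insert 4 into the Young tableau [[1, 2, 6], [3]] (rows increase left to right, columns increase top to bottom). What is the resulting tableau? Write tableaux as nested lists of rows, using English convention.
[[1, 2, 4], [3, 6]]

In row 1, 4 replaces 6 (the leftmost entry greater than 4); 6 is bumped to row 2. 6 is appended to row 2. The new tableau is [[1, 2, 4], [3, 6]].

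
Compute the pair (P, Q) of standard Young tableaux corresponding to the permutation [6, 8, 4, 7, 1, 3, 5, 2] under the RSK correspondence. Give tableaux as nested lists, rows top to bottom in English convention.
P = [[1, 2, 5], [3, 7], [4, 8], [6]], Q = [[1, 2, 7], [3, 4], [5, 6], [8]]

Insert each entry of the permutation into P by Schensted row insertion, recording in Q the position of each new cell.

Insert 6: appended to row 1. P = [[6]].
Insert 8: appended to row 1. P = [[6, 8]].
Insert 4: 4 bumps 6 from row 1; 6 starts row 2. P = [[4, 8], [6]].
Insert 7: 7 bumps 8 from row 1; 8 appends to row 2. P = [[4, 7], [6, 8]].
Insert 1: 1 bumps 4 from row 1; 4 bumps 6 from row 2; 6 starts row 3. P = [[1, 7], [4, 8], [6]].
Insert 3: 3 bumps 7 from row 1; 7 bumps 8 from row 2; 8 appends to row 3. P = [[1, 3], [4, 7], [6, 8]].
Insert 5: appended to row 1. P = [[1, 3, 5], [4, 7], [6, 8]].
Insert 2: 2 bumps 3 from row 1; 3 bumps 4 from row 2; 4 bumps 6 from row 3; 6 starts row 4. P = [[1, 2, 5], [3, 7], [4, 8], [6]].

So P = [[1, 2, 5], [3, 7], [4, 8], [6]], Q = [[1, 2, 7], [3, 4], [5, 6], [8]].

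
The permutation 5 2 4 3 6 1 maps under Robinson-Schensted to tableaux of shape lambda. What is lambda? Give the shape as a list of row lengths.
[3, 1, 1, 1]

Row-insert each entry into an empty tableau.

After inserting 5: P = [[5]].
After inserting 2: P = [[2], [5]].
After inserting 4: P = [[2, 4], [5]].
After inserting 3: P = [[2, 3], [4], [5]].
After inserting 6: P = [[2, 3, 6], [4], [5]].
After inserting 1: P = [[1, 3, 6], [2], [4], [5]].

The final insertion tableau P = [[1, 3, 6], [2], [4], [5]] has shape [3, 1, 1, 1].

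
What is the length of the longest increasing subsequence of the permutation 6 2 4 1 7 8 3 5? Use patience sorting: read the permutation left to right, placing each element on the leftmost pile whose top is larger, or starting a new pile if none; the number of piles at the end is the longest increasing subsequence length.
6: new pile. tops = [6]
2: onto pile 1 (replacing 6). tops = [2]
4: new pile. tops = [2, 4]
1: onto pile 1 (replacing 2). tops = [1, 4]
7: new pile. tops = [1, 4, 7]
8: new pile. tops = [1, 4, 7, 8]
3: onto pile 2 (replacing 4). tops = [1, 3, 7, 8]
5: onto pile 3 (replacing 7). tops = [1, 3, 5, 8]

4 piles, so the longest increasing subsequence has length 4.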